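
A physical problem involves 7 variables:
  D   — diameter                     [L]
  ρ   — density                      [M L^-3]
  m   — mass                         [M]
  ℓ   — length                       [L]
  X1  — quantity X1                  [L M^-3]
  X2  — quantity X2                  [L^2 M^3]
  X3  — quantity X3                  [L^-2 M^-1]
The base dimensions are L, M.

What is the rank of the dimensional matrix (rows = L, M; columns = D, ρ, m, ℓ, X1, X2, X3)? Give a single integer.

Dimensional matrix (L×M by D×ρ×m×ℓ×X1×X2×X3):
  L: [ 1 -3  0  1  1  2 -2]
  M: [ 0  1  1  0 -3  3 -1]
Echelon form has 2 nonzero rows (pivots: D,ρ)

2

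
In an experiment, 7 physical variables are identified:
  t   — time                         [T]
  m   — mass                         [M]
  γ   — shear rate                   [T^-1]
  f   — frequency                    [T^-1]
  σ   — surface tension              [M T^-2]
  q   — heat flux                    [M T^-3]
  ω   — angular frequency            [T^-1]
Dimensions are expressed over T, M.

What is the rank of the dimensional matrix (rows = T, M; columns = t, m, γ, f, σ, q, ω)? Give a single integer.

Exponent matrix [T,M] × [t,m,γ,f,σ,q,ω]:
  T: [ 1  0 -1 -1 -2 -3 -1]
  M: [ 0  1  0  0  1  1  0]
Row reduction gives pivot columns t,m; rank = 2

2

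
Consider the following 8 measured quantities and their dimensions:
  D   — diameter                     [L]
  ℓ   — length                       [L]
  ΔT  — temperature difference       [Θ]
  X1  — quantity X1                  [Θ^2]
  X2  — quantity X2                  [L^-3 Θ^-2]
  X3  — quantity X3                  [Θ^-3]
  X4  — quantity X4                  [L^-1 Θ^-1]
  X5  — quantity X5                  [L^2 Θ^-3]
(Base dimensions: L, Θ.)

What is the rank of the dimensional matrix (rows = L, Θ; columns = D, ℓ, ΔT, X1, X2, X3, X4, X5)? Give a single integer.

Write exponents as rows L,Θ / cols D,ℓ,ΔT,X1,X2,X3,X4,X5:
  L: [ 1  1  0  0 -3  0 -1  2]
  Θ: [ 0  0  1  2 -2 -3 -1 -3]
Echelon form has 2 nonzero rows (pivots: D,ΔT)

2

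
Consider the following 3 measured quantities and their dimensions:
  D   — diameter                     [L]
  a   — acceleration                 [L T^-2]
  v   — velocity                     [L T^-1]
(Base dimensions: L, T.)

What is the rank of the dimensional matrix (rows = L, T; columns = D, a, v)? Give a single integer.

Dimensional matrix (L×T by D×a×v):
  L: [ 1  1  1]
  T: [ 0 -2 -1]
Echelon form has 2 nonzero rows (pivots: D,a)

2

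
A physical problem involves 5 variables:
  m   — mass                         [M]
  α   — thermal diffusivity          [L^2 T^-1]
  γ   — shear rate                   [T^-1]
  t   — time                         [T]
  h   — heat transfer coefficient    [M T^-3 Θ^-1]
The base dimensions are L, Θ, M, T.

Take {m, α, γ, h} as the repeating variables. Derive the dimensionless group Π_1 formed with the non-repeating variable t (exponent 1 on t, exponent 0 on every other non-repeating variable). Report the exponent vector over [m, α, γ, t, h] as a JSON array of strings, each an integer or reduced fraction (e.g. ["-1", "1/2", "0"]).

Exponent matrix [L,Θ,M,T] × [m,α,γ,t,h]:
  L: [ 0  2  0  0  0]
  Θ: [ 0  0  0  0 -1]
  M: [ 1  0  0  0  1]
  T: [ 0 -1 -1  1 -3]
Row reduction gives pivot columns m,α,γ,h; rank = 4
Pivot set = {m,α,γ,h}, free = {t}
RREF:
  r0: [   1    0    0    0    0]
  r1: [   0    1    0    0    0]
  r2: [   0    0    1   -1    0]
  r3: [   0    0    0    0    1]
Fix exponent of t at 1; solve each RREF row for its pivot's exponent:
  r0: exp(m) + (0)·1 = 0 ⇒ exp(m) = 0
  r1: exp(α) + (0)·1 = 0 ⇒ exp(α) = 0
  r2: exp(γ) + (-1)·1 = 0 ⇒ exp(γ) = 1
  r3: exp(h) + (0)·1 = 0 ⇒ exp(h) = 0
Π_1 = γ · t

["0", "0", "1", "1", "0"]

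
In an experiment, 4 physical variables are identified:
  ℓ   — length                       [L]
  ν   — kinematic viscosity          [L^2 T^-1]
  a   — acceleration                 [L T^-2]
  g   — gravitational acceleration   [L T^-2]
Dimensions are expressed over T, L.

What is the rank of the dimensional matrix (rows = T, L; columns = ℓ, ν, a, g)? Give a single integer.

2

Dimensional matrix (T×L by ℓ×ν×a×g):
  T: [ 0 -1 -2 -2]
  L: [ 1  2  1  1]
Row reduction gives pivot columns ℓ,ν; rank = 2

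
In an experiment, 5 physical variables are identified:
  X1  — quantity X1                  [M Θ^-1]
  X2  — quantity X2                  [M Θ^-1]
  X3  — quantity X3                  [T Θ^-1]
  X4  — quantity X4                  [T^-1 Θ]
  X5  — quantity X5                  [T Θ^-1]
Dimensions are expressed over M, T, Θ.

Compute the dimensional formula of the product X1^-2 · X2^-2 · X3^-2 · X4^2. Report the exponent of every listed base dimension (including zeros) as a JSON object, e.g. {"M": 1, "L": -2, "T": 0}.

{"M": -4, "T": -4, "Θ": 8}

Exponent matrix [M,T,Θ] × [X1,X2,X3,X4,X5]:
  M: [ 1  1  0  0  0]
  T: [ 0  0  1 -1  1]
  Θ: [-1 -1 -1  1 -1]
  [M]: (-2)·1+(-2)·1+(-2)·0+(2)·0 = -4
  [T]: (-2)·0+(-2)·0+(-2)·1+(2)·-1 = -4
  [Θ]: (-2)·-1+(-2)·-1+(-2)·-1+(2)·1 = 8
⇒ M^-4 T^-4 Θ^8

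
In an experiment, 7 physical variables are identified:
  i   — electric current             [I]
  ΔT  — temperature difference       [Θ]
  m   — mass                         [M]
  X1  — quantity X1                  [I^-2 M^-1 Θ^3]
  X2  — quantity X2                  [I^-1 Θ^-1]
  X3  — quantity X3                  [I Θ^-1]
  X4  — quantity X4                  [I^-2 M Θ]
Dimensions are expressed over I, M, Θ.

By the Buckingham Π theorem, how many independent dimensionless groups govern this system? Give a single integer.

4

Write exponents as rows I,M,Θ / cols i,ΔT,m,X1,X2,X3,X4:
  I: [ 1  0  0 -2 -1  1 -2]
  M: [ 0  0  1 -1  0  0  1]
  Θ: [ 0  1  0  3 -1 -1  1]
Row reduction gives pivot columns i,ΔT,m; rank = 3
Π count = n − r = 7 − 3 = 4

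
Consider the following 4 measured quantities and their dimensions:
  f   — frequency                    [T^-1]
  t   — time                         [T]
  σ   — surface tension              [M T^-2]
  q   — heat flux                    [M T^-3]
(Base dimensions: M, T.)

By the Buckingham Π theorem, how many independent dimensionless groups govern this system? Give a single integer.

Dimensional matrix (M×T by f×t×σ×q):
  M: [ 0  0  1  1]
  T: [-1  1 -2 -3]
Echelon form has 2 nonzero rows (pivots: f,σ)
n=4, r=2 ⇒ 2 dimensionless groups

2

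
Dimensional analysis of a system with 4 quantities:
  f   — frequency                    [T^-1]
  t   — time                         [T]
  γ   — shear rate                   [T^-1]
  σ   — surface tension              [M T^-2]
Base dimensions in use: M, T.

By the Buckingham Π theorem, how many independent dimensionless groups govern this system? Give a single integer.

Dimensional matrix (M×T by f×t×γ×σ):
  M: [ 0  0  0  1]
  T: [-1  1 -1 -2]
Row reduction gives pivot columns f,σ; rank = 2
4 vars − rank 2 = 2 Π groups

2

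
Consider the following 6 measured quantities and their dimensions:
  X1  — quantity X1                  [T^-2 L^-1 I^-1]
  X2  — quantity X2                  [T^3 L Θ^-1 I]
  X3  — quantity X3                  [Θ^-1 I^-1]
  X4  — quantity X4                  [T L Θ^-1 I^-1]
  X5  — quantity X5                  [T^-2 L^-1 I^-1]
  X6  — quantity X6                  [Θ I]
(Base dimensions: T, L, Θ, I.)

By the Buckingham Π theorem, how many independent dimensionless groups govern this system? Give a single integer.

Dimensional matrix (T×L×Θ×I by X1×X2×X3×X4×X5×X6):
  T: [-2  3  0  1 -2  0]
  L: [-1  1  0  1 -1  0]
  Θ: [ 0 -1 -1 -1  0  1]
  I: [-1  1 -1 -1 -1  1]
Echelon form has 3 nonzero rows (pivots: X1,X2,X3)
n=6, r=3 ⇒ 3 dimensionless groups

3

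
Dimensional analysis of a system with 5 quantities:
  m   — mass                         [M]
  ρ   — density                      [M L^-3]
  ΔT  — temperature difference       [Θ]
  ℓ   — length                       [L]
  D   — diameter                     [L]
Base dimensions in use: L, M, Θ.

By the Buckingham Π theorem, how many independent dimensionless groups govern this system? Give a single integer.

2

Write exponents as rows L,M,Θ / cols m,ρ,ΔT,ℓ,D:
  L: [ 0 -3  0  1  1]
  M: [ 1  1  0  0  0]
  Θ: [ 0  0  1  0  0]
RREF → pivots at {m,ρ,ΔT} ⇒ r = 3
5 vars − rank 3 = 2 Π groups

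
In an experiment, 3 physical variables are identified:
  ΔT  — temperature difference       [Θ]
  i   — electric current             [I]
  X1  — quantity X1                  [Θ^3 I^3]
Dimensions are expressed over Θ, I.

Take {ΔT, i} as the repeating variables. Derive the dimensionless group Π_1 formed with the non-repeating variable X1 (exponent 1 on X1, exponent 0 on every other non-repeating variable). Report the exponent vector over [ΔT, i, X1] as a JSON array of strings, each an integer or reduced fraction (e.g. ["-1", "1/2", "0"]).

Dimensional matrix (Θ×I by ΔT×i×X1):
  Θ: [ 1  0  3]
  I: [ 0  1  3]
Row reduction gives pivot columns ΔT,i; rank = 2
Pivot set = {ΔT,i}, free = {X1}
RREF:
  r0: [   1    0    3]
  r1: [   0    1    3]
Fix exponent of X1 at 1; solve each RREF row for its pivot's exponent:
  r0: exp(ΔT) + (3)·1 = 0 ⇒ exp(ΔT) = -3
  r1: exp(i) + (3)·1 = 0 ⇒ exp(i) = -3
Π_1 = ΔT^-3 · i^-3 · X1

["-3", "-3", "1"]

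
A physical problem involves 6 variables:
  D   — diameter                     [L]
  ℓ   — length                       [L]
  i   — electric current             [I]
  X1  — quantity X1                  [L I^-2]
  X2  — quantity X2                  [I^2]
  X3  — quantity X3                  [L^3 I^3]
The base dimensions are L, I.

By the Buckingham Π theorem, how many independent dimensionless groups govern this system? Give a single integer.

4

Exponent matrix [L,I] × [D,ℓ,i,X1,X2,X3]:
  L: [ 1  1  0  1  0  3]
  I: [ 0  0  1 -2  2  3]
Echelon form has 2 nonzero rows (pivots: D,i)
Π count = n − r = 6 − 2 = 4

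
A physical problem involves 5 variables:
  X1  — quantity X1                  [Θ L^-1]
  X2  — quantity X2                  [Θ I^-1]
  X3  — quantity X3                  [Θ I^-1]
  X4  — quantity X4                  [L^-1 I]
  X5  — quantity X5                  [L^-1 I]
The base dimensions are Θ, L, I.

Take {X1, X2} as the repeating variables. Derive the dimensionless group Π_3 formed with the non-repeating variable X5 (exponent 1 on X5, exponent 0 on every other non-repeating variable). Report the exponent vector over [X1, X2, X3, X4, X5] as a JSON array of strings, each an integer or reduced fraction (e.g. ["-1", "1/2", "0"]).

["-1", "1", "0", "0", "1"]

Exponent matrix [Θ,L,I] × [X1,X2,X3,X4,X5]:
  Θ: [ 1  1  1  0  0]
  L: [-1  0  0 -1 -1]
  I: [ 0 -1 -1  1  1]
RREF → pivots at {X1,X2} ⇒ r = 2
Pivot set = {X1,X2}, free = {X3,X4,X5}
RREF:
  r0: [   1    0    0    1    1]
  r1: [   0    1    1   -1   -1]
  r2: [   0    0    0    0    0]
Fix exponent of X5 at 1, X3 at 0, X4 at 0; solve each RREF row for its pivot's exponent:
  r0: exp(X1) + (1)·1 = 0 ⇒ exp(X1) = -1
  r1: exp(X2) + (-1)·1 = 0 ⇒ exp(X2) = 1
Π_3 = X1^-1 · X2 · X5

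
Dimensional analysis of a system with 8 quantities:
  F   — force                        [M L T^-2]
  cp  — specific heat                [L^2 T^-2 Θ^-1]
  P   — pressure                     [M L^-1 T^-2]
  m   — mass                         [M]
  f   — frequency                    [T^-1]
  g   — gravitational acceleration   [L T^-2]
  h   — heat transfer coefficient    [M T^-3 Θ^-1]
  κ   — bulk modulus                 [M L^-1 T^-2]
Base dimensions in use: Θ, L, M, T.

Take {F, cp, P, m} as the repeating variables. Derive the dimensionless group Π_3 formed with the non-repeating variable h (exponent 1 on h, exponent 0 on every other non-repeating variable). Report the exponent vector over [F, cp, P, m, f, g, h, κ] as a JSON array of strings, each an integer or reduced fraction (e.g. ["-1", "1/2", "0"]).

["3/4", "-1", "-5/4", "-1/2", "0", "0", "1", "0"]

Dimensional matrix (Θ×L×M×T by F×cp×P×m×f×g×h×κ):
  Θ: [ 0 -1  0  0  0  0 -1  0]
  L: [ 1  2 -1  0  0  1  0 -1]
  M: [ 1  0  1  1  0  0  1  1]
  T: [-2 -2 -2  0 -1 -2 -3 -2]
Echelon form has 4 nonzero rows (pivots: F,cp,P,m)
Pivot set = {F,cp,P,m}, free = {f,g,h,κ}
RREF:
  r0: [   1    0    0    0  1/4    1 -3/4    0]
  r1: [   0    1    0    0    0    0    1    0]
  r2: [   0    0    1    0  1/4    0  5/4    1]
  r3: [   0    0    0    1 -1/2   -1  1/2    0]
Fix exponent of h at 1, f at 0, g at 0, κ at 0; solve each RREF row for its pivot's exponent:
  r0: exp(F) + (-3/4)·1 = 0 ⇒ exp(F) = 3/4
  r1: exp(cp) + (1)·1 = 0 ⇒ exp(cp) = -1
  r2: exp(P) + (5/4)·1 = 0 ⇒ exp(P) = -5/4
  r3: exp(m) + (1/2)·1 = 0 ⇒ exp(m) = -1/2
Π_3 = F^(3/4) · cp^-1 · P^(-5/4) · m^(-1/2) · h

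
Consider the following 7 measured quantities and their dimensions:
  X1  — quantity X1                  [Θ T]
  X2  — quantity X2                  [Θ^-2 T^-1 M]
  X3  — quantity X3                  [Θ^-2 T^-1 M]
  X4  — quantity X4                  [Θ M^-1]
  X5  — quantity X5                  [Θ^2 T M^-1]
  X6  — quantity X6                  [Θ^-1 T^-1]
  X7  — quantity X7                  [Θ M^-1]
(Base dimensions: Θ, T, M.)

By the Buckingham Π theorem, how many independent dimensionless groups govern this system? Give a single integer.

Exponent matrix [Θ,T,M] × [X1,X2,X3,X4,X5,X6,X7]:
  Θ: [ 1 -2 -2  1  2 -1  1]
  T: [ 1 -1 -1  0  1 -1  0]
  M: [ 0  1  1 -1 -1  0 -1]
Echelon form has 2 nonzero rows (pivots: X1,X2)
Π count = n − r = 7 − 2 = 5

5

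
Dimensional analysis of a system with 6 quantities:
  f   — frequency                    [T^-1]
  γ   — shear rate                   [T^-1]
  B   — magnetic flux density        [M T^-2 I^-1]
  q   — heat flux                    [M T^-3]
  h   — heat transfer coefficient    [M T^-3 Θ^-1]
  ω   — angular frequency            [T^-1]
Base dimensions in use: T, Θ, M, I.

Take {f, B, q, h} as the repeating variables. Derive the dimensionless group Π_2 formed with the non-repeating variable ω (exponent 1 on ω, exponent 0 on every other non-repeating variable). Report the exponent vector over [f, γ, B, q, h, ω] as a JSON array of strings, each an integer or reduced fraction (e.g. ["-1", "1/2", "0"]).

Dimensional matrix (T×Θ×M×I by f×γ×B×q×h×ω):
  T: [-1 -1 -2 -3 -3 -1]
  Θ: [ 0  0  0  0 -1  0]
  M: [ 0  0  1  1  1  0]
  I: [ 0  0 -1  0  0  0]
RREF → pivots at {f,B,q,h} ⇒ r = 4
Repeat: f,B,q,h; free: γ,ω
RREF:
  r0: [   1    1    0    0    0    1]
  r1: [   0    0    1    0    0    0]
  r2: [   0    0    0    1    0    0]
  r3: [   0    0    0    0    1    0]
Fix exponent of ω at 1, γ at 0; solve each RREF row for its pivot's exponent:
  r0: exp(f) + (1)·1 = 0 ⇒ exp(f) = -1
  r1: exp(B) + (0)·1 = 0 ⇒ exp(B) = 0
  r2: exp(q) + (0)·1 = 0 ⇒ exp(q) = 0
  r3: exp(h) + (0)·1 = 0 ⇒ exp(h) = 0
Π_2 = f^-1 · ω

["-1", "0", "0", "0", "0", "1"]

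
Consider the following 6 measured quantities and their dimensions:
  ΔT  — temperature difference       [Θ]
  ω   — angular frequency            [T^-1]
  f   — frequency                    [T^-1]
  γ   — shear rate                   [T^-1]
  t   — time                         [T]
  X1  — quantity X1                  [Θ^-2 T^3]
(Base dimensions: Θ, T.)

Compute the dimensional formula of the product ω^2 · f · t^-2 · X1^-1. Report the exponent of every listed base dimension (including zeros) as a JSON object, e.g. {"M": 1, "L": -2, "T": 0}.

{"Θ": 2, "T": -8}

Write exponents as rows Θ,T / cols ΔT,ω,f,γ,t,X1:
  Θ: [ 1  0  0  0  0 -2]
  T: [ 0 -1 -1 -1  1  3]
  [Θ]: (2)·0+(1)·0+(-2)·0+(-1)·-2 = 2
  [T]: (2)·-1+(1)·-1+(-2)·1+(-1)·3 = -8
⇒ Θ^2 T^-8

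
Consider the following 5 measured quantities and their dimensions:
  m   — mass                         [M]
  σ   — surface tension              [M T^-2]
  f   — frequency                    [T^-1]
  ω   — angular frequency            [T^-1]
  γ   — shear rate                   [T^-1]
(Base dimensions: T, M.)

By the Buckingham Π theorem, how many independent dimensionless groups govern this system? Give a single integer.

3

Dimensional matrix (T×M by m×σ×f×ω×γ):
  T: [ 0 -2 -1 -1 -1]
  M: [ 1  1  0  0  0]
Echelon form has 2 nonzero rows (pivots: m,σ)
5 vars − rank 2 = 3 Π groups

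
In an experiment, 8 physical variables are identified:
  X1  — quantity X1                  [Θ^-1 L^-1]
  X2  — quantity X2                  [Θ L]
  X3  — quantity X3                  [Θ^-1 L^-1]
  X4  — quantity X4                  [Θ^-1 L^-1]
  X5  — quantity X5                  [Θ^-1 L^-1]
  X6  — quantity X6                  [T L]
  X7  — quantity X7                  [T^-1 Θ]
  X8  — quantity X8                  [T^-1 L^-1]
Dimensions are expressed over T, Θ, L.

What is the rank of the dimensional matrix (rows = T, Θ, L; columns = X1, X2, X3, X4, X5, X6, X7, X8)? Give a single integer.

2

Write exponents as rows T,Θ,L / cols X1,X2,X3,X4,X5,X6,X7,X8:
  T: [ 0  0  0  0  0  1 -1 -1]
  Θ: [-1  1 -1 -1 -1  0  1  0]
  L: [-1  1 -1 -1 -1  1  0 -1]
RREF → pivots at {X1,X6} ⇒ r = 2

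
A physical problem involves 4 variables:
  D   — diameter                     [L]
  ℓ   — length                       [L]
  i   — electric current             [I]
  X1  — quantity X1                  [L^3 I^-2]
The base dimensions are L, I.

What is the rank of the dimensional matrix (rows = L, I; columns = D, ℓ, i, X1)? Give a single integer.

2

Write exponents as rows L,I / cols D,ℓ,i,X1:
  L: [ 1  1  0  3]
  I: [ 0  0  1 -2]
Row reduction gives pivot columns D,i; rank = 2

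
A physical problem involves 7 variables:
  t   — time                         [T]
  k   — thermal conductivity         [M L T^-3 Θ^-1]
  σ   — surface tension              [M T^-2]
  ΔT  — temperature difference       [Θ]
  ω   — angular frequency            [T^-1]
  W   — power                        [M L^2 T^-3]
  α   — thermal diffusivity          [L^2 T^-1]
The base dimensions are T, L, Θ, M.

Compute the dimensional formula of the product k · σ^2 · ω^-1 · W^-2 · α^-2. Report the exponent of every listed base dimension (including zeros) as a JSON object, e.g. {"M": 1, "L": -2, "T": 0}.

Dimensional matrix (T×L×Θ×M by t×k×σ×ΔT×ω×W×α):
  T: [ 1 -3 -2  0 -1 -3 -1]
  L: [ 0  1  0  0  0  2  2]
  Θ: [ 0 -1  0  1  0  0  0]
  M: [ 0  1  1  0  0  1  0]
  [T]: (1)·-3+(2)·-2+(-1)·-1+(-2)·-3+(-2)·-1 = 2
  [L]: (1)·1+(2)·0+(-1)·0+(-2)·2+(-2)·2 = -7
  [Θ]: (1)·-1+(2)·0+(-1)·0+(-2)·0+(-2)·0 = -1
  [M]: (1)·1+(2)·1+(-1)·0+(-2)·1+(-2)·0 = 1
⇒ T^2 L^-7 Θ^-1 M

{"T": 2, "L": -7, "Θ": -1, "M": 1}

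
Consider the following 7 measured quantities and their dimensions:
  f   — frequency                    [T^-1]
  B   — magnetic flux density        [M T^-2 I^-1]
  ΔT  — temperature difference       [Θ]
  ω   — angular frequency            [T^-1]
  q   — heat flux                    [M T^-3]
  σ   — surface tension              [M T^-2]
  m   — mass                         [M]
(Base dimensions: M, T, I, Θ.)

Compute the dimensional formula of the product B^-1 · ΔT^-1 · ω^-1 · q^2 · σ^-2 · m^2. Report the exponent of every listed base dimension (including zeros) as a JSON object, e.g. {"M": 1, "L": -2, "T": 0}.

Dimensional matrix (M×T×I×Θ by f×B×ΔT×ω×q×σ×m):
  M: [ 0  1  0  0  1  1  1]
  T: [-1 -2  0 -1 -3 -2  0]
  I: [ 0 -1  0  0  0  0  0]
  Θ: [ 0  0  1  0  0  0  0]
  [M]: (-1)·1+(-1)·0+(-1)·0+(2)·1+(-2)·1+(2)·1 = 1
  [T]: (-1)·-2+(-1)·0+(-1)·-1+(2)·-3+(-2)·-2+(2)·0 = 1
  [I]: (-1)·-1+(-1)·0+(-1)·0+(2)·0+(-2)·0+(2)·0 = 1
  [Θ]: (-1)·0+(-1)·1+(-1)·0+(2)·0+(-2)·0+(2)·0 = -1
⇒ M T I Θ^-1

{"M": 1, "T": 1, "I": 1, "Θ": -1}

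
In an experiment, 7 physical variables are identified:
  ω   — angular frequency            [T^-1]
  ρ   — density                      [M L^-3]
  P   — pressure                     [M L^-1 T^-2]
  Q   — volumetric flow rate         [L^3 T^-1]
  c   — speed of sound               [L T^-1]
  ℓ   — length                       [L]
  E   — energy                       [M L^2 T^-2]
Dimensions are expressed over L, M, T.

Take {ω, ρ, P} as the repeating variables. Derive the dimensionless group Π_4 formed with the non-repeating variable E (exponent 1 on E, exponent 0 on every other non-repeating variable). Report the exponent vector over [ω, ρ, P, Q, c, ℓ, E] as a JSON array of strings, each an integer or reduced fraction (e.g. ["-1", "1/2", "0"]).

["3", "3/2", "-5/2", "0", "0", "0", "1"]

Exponent matrix [L,M,T] × [ω,ρ,P,Q,c,ℓ,E]:
  L: [ 0 -3 -1  3  1  1  2]
  M: [ 0  1  1  0  0  0  1]
  T: [-1  0 -2 -1 -1  0 -2]
RREF → pivots at {ω,ρ,P} ⇒ r = 3
Pivot set = {ω,ρ,P}, free = {Q,c,ℓ,E}
RREF:
  r0: [   1    0    0   -2    0   -1   -3]
  r1: [   0    1    0 -3/2 -1/2 -1/2 -3/2]
  r2: [   0    0    1  3/2  1/2  1/2  5/2]
Fix exponent of E at 1, Q at 0, c at 0, ℓ at 0; solve each RREF row for its pivot's exponent:
  r0: exp(ω) + (-3)·1 = 0 ⇒ exp(ω) = 3
  r1: exp(ρ) + (-3/2)·1 = 0 ⇒ exp(ρ) = 3/2
  r2: exp(P) + (5/2)·1 = 0 ⇒ exp(P) = -5/2
Π_4 = ω^3 · ρ^(3/2) · P^(-5/2) · E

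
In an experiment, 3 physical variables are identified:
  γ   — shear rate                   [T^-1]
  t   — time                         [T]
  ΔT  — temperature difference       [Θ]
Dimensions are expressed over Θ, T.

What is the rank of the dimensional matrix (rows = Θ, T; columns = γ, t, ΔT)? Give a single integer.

2

Write exponents as rows Θ,T / cols γ,t,ΔT:
  Θ: [ 0  0  1]
  T: [-1  1  0]
Echelon form has 2 nonzero rows (pivots: γ,ΔT)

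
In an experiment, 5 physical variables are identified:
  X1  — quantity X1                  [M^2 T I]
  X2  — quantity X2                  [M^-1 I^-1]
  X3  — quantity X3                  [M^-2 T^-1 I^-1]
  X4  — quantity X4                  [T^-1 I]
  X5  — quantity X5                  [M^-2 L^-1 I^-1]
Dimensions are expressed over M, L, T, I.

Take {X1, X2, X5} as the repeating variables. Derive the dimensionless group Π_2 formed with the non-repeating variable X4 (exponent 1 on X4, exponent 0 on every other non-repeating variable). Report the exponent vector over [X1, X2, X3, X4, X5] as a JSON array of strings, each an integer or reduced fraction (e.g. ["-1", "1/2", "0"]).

Exponent matrix [M,L,T,I] × [X1,X2,X3,X4,X5]:
  M: [ 2 -1 -2  0 -2]
  L: [ 0  0  0  0 -1]
  T: [ 1  0 -1 -1  0]
  I: [ 1 -1 -1  1 -1]
Echelon form has 3 nonzero rows (pivots: X1,X2,X5)
Repeat: X1,X2,X5; free: X3,X4
RREF:
  r0: [   1    0   -1   -1    0]
  r1: [   0    1    0   -2    0]
  r2: [   0    0    0    0    1]
  r3: [   0    0    0    0    0]
Fix exponent of X4 at 1, X3 at 0; solve each RREF row for its pivot's exponent:
  r0: exp(X1) + (-1)·1 = 0 ⇒ exp(X1) = 1
  r1: exp(X2) + (-2)·1 = 0 ⇒ exp(X2) = 2
  r2: exp(X5) + (0)·1 = 0 ⇒ exp(X5) = 0
Π_2 = X1 · X2^2 · X4

["1", "2", "0", "1", "0"]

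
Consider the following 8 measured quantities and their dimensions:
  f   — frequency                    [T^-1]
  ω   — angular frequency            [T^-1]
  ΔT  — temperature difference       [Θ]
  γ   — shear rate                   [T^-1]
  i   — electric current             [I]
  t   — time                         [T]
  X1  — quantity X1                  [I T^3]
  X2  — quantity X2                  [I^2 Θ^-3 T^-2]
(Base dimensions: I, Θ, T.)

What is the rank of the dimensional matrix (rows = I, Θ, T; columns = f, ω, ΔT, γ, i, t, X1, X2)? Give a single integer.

3

Dimensional matrix (I×Θ×T by f×ω×ΔT×γ×i×t×X1×X2):
  I: [ 0  0  0  0  1  0  1  2]
  Θ: [ 0  0  1  0  0  0  0 -3]
  T: [-1 -1  0 -1  0  1  3 -2]
Row reduction gives pivot columns f,ΔT,i; rank = 3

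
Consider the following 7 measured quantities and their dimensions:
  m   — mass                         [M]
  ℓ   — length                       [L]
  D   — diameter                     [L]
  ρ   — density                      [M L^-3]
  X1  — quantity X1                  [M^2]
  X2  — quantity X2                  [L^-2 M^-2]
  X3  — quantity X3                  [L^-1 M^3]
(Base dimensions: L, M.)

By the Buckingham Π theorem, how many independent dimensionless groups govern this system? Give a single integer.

Write exponents as rows L,M / cols m,ℓ,D,ρ,X1,X2,X3:
  L: [ 0  1  1 -3  0 -2 -1]
  M: [ 1  0  0  1  2 -2  3]
Echelon form has 2 nonzero rows (pivots: m,ℓ)
7 vars − rank 2 = 5 Π groups

5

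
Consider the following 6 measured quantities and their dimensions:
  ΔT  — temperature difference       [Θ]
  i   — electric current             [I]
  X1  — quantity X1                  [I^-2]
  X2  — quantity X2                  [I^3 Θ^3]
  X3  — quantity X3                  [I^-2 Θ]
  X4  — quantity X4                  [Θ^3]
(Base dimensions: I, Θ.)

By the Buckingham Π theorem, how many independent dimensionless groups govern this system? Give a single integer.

Write exponents as rows I,Θ / cols ΔT,i,X1,X2,X3,X4:
  I: [ 0  1 -2  3 -2  0]
  Θ: [ 1  0  0  3  1  3]
Echelon form has 2 nonzero rows (pivots: ΔT,i)
Π count = n − r = 6 − 2 = 4

4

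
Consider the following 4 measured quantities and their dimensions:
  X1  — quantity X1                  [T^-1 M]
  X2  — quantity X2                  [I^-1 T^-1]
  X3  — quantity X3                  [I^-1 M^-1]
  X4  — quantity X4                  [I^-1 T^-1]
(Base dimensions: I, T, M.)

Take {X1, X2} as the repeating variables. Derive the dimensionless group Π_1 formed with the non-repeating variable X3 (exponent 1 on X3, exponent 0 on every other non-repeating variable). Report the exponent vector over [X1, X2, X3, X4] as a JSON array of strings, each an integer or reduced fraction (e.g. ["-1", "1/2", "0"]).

Dimensional matrix (I×T×M by X1×X2×X3×X4):
  I: [ 0 -1 -1 -1]
  T: [-1 -1  0 -1]
  M: [ 1  0 -1  0]
Echelon form has 2 nonzero rows (pivots: X1,X2)
Pivot set = {X1,X2}, free = {X3,X4}
RREF:
  r0: [   1    0   -1    0]
  r1: [   0    1    1    1]
  r2: [   0    0    0    0]
Fix exponent of X3 at 1, X4 at 0; solve each RREF row for its pivot's exponent:
  r0: exp(X1) + (-1)·1 = 0 ⇒ exp(X1) = 1
  r1: exp(X2) + (1)·1 = 0 ⇒ exp(X2) = -1
Π_1 = X1 · X2^-1 · X3

["1", "-1", "1", "0"]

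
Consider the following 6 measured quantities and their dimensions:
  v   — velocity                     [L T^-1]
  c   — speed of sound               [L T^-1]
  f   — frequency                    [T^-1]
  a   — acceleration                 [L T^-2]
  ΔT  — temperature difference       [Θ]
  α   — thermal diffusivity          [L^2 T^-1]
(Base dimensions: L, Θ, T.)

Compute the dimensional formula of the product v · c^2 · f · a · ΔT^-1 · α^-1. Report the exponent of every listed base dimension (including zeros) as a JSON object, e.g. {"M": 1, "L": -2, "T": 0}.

{"L": 2, "Θ": -1, "T": -5}

Dimensional matrix (L×Θ×T by v×c×f×a×ΔT×α):
  L: [ 1  1  0  1  0  2]
  Θ: [ 0  0  0  0  1  0]
  T: [-1 -1 -1 -2  0 -1]
  [L]: (1)·1+(2)·1+(1)·0+(1)·1+(-1)·0+(-1)·2 = 2
  [Θ]: (1)·0+(2)·0+(1)·0+(1)·0+(-1)·1+(-1)·0 = -1
  [T]: (1)·-1+(2)·-1+(1)·-1+(1)·-2+(-1)·0+(-1)·-1 = -5
⇒ L^2 Θ^-1 T^-5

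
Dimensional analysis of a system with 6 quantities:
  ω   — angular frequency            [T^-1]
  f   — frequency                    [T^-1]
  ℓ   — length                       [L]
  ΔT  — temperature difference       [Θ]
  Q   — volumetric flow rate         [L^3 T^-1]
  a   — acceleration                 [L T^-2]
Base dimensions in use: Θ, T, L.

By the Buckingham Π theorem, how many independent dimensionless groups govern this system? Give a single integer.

3

Write exponents as rows Θ,T,L / cols ω,f,ℓ,ΔT,Q,a:
  Θ: [ 0  0  0  1  0  0]
  T: [-1 -1  0  0 -1 -2]
  L: [ 0  0  1  0  3  1]
RREF → pivots at {ω,ℓ,ΔT} ⇒ r = 3
6 vars − rank 3 = 3 Π groups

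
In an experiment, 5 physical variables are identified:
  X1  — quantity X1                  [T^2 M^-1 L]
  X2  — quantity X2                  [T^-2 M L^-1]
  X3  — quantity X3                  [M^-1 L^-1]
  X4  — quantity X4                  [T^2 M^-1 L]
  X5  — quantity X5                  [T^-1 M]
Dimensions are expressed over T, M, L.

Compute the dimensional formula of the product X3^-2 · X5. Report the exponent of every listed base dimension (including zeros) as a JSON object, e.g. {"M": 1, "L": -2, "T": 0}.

{"T": -1, "M": 3, "L": 2}

Exponent matrix [T,M,L] × [X1,X2,X3,X4,X5]:
  T: [ 2 -2  0  2 -1]
  M: [-1  1 -1 -1  1]
  L: [ 1 -1 -1  1  0]
  [T]: (-2)·0+(1)·-1 = -1
  [M]: (-2)·-1+(1)·1 = 3
  [L]: (-2)·-1+(1)·0 = 2
⇒ T^-1 M^3 L^2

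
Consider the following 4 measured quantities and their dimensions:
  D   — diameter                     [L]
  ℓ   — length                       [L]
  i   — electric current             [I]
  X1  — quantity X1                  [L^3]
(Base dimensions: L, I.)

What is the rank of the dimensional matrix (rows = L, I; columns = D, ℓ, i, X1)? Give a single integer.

Write exponents as rows L,I / cols D,ℓ,i,X1:
  L: [ 1  1  0  3]
  I: [ 0  0  1  0]
Echelon form has 2 nonzero rows (pivots: D,i)

2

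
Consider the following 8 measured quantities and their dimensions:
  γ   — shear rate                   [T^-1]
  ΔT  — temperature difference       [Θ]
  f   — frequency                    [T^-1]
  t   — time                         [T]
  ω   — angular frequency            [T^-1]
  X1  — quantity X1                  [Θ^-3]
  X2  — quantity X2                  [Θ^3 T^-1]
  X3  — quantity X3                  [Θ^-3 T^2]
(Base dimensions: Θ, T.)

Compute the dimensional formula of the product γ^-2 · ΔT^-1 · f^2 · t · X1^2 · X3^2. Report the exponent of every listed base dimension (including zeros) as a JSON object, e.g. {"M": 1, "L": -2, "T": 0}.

{"Θ": -13, "T": 5}

Write exponents as rows Θ,T / cols γ,ΔT,f,t,ω,X1,X2,X3:
  Θ: [ 0  1  0  0  0 -3  3 -3]
  T: [-1  0 -1  1 -1  0 -1  2]
  [Θ]: (-2)·0+(-1)·1+(2)·0+(1)·0+(2)·-3+(2)·-3 = -13
  [T]: (-2)·-1+(-1)·0+(2)·-1+(1)·1+(2)·0+(2)·2 = 5
⇒ Θ^-13 T^5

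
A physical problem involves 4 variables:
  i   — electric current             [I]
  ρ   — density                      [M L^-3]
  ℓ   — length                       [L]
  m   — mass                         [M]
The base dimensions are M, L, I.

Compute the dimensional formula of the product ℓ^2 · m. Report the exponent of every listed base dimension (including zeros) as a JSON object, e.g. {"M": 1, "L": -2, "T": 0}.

Dimensional matrix (M×L×I by i×ρ×ℓ×m):
  M: [ 0  1  0  1]
  L: [ 0 -3  1  0]
  I: [ 1  0  0  0]
  [M]: (2)·0+(1)·1 = 1
  [L]: (2)·1+(1)·0 = 2
  [I]: (2)·0+(1)·0 = 0
⇒ M L^2

{"M": 1, "L": 2, "I": 0}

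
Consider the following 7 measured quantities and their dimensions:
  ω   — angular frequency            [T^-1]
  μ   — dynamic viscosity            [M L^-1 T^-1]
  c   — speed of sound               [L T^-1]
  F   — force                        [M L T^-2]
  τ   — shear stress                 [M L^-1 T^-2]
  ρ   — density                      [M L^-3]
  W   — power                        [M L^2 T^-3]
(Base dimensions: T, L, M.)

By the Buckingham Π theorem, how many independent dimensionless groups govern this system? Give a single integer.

4

Dimensional matrix (T×L×M by ω×μ×c×F×τ×ρ×W):
  T: [-1 -1 -1 -2 -2  0 -3]
  L: [ 0 -1  1  1 -1 -3  2]
  M: [ 0  1  0  1  1  1  1]
RREF → pivots at {ω,μ,c} ⇒ r = 3
7 vars − rank 3 = 4 Π groups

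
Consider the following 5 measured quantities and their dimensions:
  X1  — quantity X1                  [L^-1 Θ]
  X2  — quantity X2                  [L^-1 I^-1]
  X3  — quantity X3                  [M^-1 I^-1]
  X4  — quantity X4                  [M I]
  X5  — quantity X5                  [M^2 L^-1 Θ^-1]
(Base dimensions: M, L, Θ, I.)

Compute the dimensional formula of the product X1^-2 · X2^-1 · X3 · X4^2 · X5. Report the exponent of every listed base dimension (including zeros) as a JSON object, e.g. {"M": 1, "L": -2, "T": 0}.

{"M": 3, "L": 2, "Θ": -3, "I": 2}

Exponent matrix [M,L,Θ,I] × [X1,X2,X3,X4,X5]:
  M: [ 0  0 -1  1  2]
  L: [-1 -1  0  0 -1]
  Θ: [ 1  0  0  0 -1]
  I: [ 0 -1 -1  1  0]
  [M]: (-2)·0+(-1)·0+(1)·-1+(2)·1+(1)·2 = 3
  [L]: (-2)·-1+(-1)·-1+(1)·0+(2)·0+(1)·-1 = 2
  [Θ]: (-2)·1+(-1)·0+(1)·0+(2)·0+(1)·-1 = -3
  [I]: (-2)·0+(-1)·-1+(1)·-1+(2)·1+(1)·0 = 2
⇒ M^3 L^2 Θ^-3 I^2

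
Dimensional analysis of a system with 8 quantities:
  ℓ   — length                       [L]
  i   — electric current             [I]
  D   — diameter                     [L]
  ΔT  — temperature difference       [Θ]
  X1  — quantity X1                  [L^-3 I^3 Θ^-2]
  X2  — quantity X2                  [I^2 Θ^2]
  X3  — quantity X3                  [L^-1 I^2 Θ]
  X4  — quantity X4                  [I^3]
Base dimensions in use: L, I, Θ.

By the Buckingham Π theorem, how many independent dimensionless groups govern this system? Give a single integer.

Dimensional matrix (L×I×Θ by ℓ×i×D×ΔT×X1×X2×X3×X4):
  L: [ 1  0  1  0 -3  0 -1  0]
  I: [ 0  1  0  0  3  2  2  3]
  Θ: [ 0  0  0  1 -2  2  1  0]
Echelon form has 3 nonzero rows (pivots: ℓ,i,ΔT)
Π count = n − r = 8 − 3 = 5

5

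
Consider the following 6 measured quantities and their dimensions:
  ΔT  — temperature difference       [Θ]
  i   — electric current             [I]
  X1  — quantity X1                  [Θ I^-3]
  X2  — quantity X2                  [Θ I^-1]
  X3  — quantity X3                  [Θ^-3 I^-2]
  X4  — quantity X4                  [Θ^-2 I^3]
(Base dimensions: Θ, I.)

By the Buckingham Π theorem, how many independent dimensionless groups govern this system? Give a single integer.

Exponent matrix [Θ,I] × [ΔT,i,X1,X2,X3,X4]:
  Θ: [ 1  0  1  1 -3 -2]
  I: [ 0  1 -3 -1 -2  3]
Row reduction gives pivot columns ΔT,i; rank = 2
n=6, r=2 ⇒ 4 dimensionless groups

4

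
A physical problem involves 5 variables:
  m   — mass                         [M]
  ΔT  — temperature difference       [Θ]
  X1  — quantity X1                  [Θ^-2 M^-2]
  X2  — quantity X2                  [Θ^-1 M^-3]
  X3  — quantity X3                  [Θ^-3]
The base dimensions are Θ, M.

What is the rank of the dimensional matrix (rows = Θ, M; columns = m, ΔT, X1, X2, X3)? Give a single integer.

Write exponents as rows Θ,M / cols m,ΔT,X1,X2,X3:
  Θ: [ 0  1 -2 -1 -3]
  M: [ 1  0 -2 -3  0]
Echelon form has 2 nonzero rows (pivots: m,ΔT)

2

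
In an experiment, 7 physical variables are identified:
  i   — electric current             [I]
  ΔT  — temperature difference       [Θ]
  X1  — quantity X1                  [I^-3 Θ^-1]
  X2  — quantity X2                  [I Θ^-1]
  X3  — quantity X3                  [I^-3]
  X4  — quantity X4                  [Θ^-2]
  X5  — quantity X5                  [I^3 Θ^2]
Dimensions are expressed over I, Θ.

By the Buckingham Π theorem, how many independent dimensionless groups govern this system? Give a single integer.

5

Write exponents as rows I,Θ / cols i,ΔT,X1,X2,X3,X4,X5:
  I: [ 1  0 -3  1 -3  0  3]
  Θ: [ 0  1 -1 -1  0 -2  2]
Row reduction gives pivot columns i,ΔT; rank = 2
7 vars − rank 2 = 5 Π groups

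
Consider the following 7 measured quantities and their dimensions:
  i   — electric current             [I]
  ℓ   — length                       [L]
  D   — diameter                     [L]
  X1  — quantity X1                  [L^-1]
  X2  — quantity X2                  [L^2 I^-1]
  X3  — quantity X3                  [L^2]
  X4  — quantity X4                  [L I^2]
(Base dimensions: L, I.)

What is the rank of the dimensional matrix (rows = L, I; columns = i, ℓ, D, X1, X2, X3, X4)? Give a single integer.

Write exponents as rows L,I / cols i,ℓ,D,X1,X2,X3,X4:
  L: [ 0  1  1 -1  2  2  1]
  I: [ 1  0  0  0 -1  0  2]
Row reduction gives pivot columns i,ℓ; rank = 2

2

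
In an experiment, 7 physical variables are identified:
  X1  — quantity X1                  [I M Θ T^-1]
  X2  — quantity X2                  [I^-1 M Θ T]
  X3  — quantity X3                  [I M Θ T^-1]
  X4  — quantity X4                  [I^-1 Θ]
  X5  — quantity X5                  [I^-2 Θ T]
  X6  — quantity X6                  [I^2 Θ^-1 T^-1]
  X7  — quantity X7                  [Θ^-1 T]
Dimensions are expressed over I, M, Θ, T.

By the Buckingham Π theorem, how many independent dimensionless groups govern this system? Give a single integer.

Exponent matrix [I,M,Θ,T] × [X1,X2,X3,X4,X5,X6,X7]:
  I: [ 1 -1  1 -1 -2  2  0]
  M: [ 1  1  1  0  0  0  0]
  Θ: [ 1  1  1  1  1 -1 -1]
  T: [-1  1 -1  0  1 -1  1]
RREF → pivots at {X1,X2,X4} ⇒ r = 3
7 vars − rank 3 = 4 Π groups

4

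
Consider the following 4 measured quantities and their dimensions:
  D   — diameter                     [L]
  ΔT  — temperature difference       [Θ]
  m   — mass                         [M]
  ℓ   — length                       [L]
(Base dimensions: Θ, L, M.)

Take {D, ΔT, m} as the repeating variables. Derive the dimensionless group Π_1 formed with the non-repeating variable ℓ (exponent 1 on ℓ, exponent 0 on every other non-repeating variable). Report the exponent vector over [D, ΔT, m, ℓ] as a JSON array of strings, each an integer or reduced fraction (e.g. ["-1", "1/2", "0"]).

["-1", "0", "0", "1"]

Exponent matrix [Θ,L,M] × [D,ΔT,m,ℓ]:
  Θ: [ 0  1  0  0]
  L: [ 1  0  0  1]
  M: [ 0  0  1  0]
Row reduction gives pivot columns D,ΔT,m; rank = 3
Repeat: D,ΔT,m; free: ℓ
RREF:
  r0: [   1    0    0    1]
  r1: [   0    1    0    0]
  r2: [   0    0    1    0]
Fix exponent of ℓ at 1; solve each RREF row for its pivot's exponent:
  r0: exp(D) + (1)·1 = 0 ⇒ exp(D) = -1
  r1: exp(ΔT) + (0)·1 = 0 ⇒ exp(ΔT) = 0
  r2: exp(m) + (0)·1 = 0 ⇒ exp(m) = 0
Π_1 = D^-1 · ℓ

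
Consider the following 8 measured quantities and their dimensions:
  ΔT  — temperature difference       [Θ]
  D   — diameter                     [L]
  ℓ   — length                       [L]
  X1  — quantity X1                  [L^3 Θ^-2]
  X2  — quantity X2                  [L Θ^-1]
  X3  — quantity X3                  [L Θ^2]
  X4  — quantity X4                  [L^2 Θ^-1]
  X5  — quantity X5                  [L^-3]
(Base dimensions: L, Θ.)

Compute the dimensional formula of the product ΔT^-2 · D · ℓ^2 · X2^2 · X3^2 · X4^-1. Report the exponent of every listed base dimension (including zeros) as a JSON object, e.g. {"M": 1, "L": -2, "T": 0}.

{"L": 5, "Θ": 1}

Exponent matrix [L,Θ] × [ΔT,D,ℓ,X1,X2,X3,X4,X5]:
  L: [ 0  1  1  3  1  1  2 -3]
  Θ: [ 1  0  0 -2 -1  2 -1  0]
  [L]: (-2)·0+(1)·1+(2)·1+(2)·1+(2)·1+(-1)·2 = 5
  [Θ]: (-2)·1+(1)·0+(2)·0+(2)·-1+(2)·2+(-1)·-1 = 1
⇒ L^5 Θ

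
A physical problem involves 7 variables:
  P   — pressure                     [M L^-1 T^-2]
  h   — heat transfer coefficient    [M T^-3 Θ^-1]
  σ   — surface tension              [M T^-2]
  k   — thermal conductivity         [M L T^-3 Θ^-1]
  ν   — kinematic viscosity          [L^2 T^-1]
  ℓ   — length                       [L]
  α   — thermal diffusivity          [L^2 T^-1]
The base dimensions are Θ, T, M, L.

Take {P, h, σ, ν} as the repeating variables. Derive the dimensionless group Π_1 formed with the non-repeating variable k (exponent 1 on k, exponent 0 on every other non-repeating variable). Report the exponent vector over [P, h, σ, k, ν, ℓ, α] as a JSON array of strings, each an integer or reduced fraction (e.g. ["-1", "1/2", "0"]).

Exponent matrix [Θ,T,M,L] × [P,h,σ,k,ν,ℓ,α]:
  Θ: [ 0 -1  0 -1  0  0  0]
  T: [-2 -3 -2 -3 -1  0 -1]
  M: [ 1  1  1  1  0  0  0]
  L: [-1  0  0  1  2  1  2]
Row reduction gives pivot columns P,h,σ,ν; rank = 4
Repeat: P,h,σ,ν; free: k,ℓ,α
RREF:
  r0: [   1    0    0   -1    0   -1    0]
  r1: [   0    1    0    1    0    0    0]
  r2: [   0    0    1    1    0    1    0]
  r3: [   0    0    0    0    1    0    1]
Fix exponent of k at 1, ℓ at 0, α at 0; solve each RREF row for its pivot's exponent:
  r0: exp(P) + (-1)·1 = 0 ⇒ exp(P) = 1
  r1: exp(h) + (1)·1 = 0 ⇒ exp(h) = -1
  r2: exp(σ) + (1)·1 = 0 ⇒ exp(σ) = -1
  r3: exp(ν) + (0)·1 = 0 ⇒ exp(ν) = 0
Π_1 = P · h^-1 · σ^-1 · k

["1", "-1", "-1", "1", "0", "0", "0"]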